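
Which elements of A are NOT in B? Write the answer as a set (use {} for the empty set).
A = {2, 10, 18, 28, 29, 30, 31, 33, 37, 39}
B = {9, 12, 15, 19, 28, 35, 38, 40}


Set A = {2, 10, 18, 28, 29, 30, 31, 33, 37, 39}
Set B = {9, 12, 15, 19, 28, 35, 38, 40}
Check each element of A against B:
2 ∉ B (include), 10 ∉ B (include), 18 ∉ B (include), 28 ∈ B, 29 ∉ B (include), 30 ∉ B (include), 31 ∉ B (include), 33 ∉ B (include), 37 ∉ B (include), 39 ∉ B (include)
Elements of A not in B: {2, 10, 18, 29, 30, 31, 33, 37, 39}

{2, 10, 18, 29, 30, 31, 33, 37, 39}


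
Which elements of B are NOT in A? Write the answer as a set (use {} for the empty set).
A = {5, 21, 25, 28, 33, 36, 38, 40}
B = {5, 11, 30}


Set A = {5, 21, 25, 28, 33, 36, 38, 40}
Set B = {5, 11, 30}
Check each element of B against A:
5 ∈ A, 11 ∉ A (include), 30 ∉ A (include)
Elements of B not in A: {11, 30}

{11, 30}


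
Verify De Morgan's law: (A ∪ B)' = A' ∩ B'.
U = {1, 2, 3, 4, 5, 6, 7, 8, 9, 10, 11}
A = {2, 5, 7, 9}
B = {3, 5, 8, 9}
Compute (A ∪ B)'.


U = {1, 2, 3, 4, 5, 6, 7, 8, 9, 10, 11}
A = {2, 5, 7, 9}, B = {3, 5, 8, 9}
A ∪ B = {2, 3, 5, 7, 8, 9}
(A ∪ B)' = U \ (A ∪ B) = {1, 4, 6, 10, 11}
Verification via A' ∩ B': A' = {1, 3, 4, 6, 8, 10, 11}, B' = {1, 2, 4, 6, 7, 10, 11}
A' ∩ B' = {1, 4, 6, 10, 11} ✓

{1, 4, 6, 10, 11}


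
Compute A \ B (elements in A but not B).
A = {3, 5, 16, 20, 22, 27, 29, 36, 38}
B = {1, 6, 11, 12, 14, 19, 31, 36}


Set A = {3, 5, 16, 20, 22, 27, 29, 36, 38}
Set B = {1, 6, 11, 12, 14, 19, 31, 36}
A \ B includes elements in A that are not in B.
Check each element of A:
3 (not in B, keep), 5 (not in B, keep), 16 (not in B, keep), 20 (not in B, keep), 22 (not in B, keep), 27 (not in B, keep), 29 (not in B, keep), 36 (in B, remove), 38 (not in B, keep)
A \ B = {3, 5, 16, 20, 22, 27, 29, 38}

{3, 5, 16, 20, 22, 27, 29, 38}


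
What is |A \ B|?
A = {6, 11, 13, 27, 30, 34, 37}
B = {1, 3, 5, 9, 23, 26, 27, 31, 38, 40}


Set A = {6, 11, 13, 27, 30, 34, 37}
Set B = {1, 3, 5, 9, 23, 26, 27, 31, 38, 40}
A \ B = {6, 11, 13, 30, 34, 37}
|A \ B| = 6

6


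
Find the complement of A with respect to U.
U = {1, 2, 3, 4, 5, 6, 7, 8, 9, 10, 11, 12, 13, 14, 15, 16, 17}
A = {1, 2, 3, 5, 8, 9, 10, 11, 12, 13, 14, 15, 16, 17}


Universal set U = {1, 2, 3, 4, 5, 6, 7, 8, 9, 10, 11, 12, 13, 14, 15, 16, 17}
Set A = {1, 2, 3, 5, 8, 9, 10, 11, 12, 13, 14, 15, 16, 17}
A' = U \ A = elements in U but not in A
Checking each element of U:
1 (in A, exclude), 2 (in A, exclude), 3 (in A, exclude), 4 (not in A, include), 5 (in A, exclude), 6 (not in A, include), 7 (not in A, include), 8 (in A, exclude), 9 (in A, exclude), 10 (in A, exclude), 11 (in A, exclude), 12 (in A, exclude), 13 (in A, exclude), 14 (in A, exclude), 15 (in A, exclude), 16 (in A, exclude), 17 (in A, exclude)
A' = {4, 6, 7}

{4, 6, 7}


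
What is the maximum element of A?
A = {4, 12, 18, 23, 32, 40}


Set A = {4, 12, 18, 23, 32, 40}
Elements in ascending order: 4, 12, 18, 23, 32, 40
The largest element is 40.

40


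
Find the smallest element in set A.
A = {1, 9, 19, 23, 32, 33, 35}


Set A = {1, 9, 19, 23, 32, 33, 35}
Elements in ascending order: 1, 9, 19, 23, 32, 33, 35
The smallest element is 1.

1


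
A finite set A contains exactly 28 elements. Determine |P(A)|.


The set has 28 elements.
The power set contains all possible subsets.
|P(A)| = 2^|A| = 2^28 = 268435456

268435456


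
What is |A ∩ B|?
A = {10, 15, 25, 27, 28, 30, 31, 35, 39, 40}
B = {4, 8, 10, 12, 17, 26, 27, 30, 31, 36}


Set A = {10, 15, 25, 27, 28, 30, 31, 35, 39, 40}
Set B = {4, 8, 10, 12, 17, 26, 27, 30, 31, 36}
A ∩ B = {10, 27, 30, 31}
|A ∩ B| = 4

4


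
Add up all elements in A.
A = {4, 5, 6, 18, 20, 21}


Set A = {4, 5, 6, 18, 20, 21}
Sum = 4 + 5 + 6 + 18 + 20 + 21 = 74

74


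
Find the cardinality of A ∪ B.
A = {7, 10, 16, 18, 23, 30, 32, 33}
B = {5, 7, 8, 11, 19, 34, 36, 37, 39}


Set A = {7, 10, 16, 18, 23, 30, 32, 33}, |A| = 8
Set B = {5, 7, 8, 11, 19, 34, 36, 37, 39}, |B| = 9
A ∩ B = {7}, |A ∩ B| = 1
|A ∪ B| = |A| + |B| - |A ∩ B| = 8 + 9 - 1 = 16

16


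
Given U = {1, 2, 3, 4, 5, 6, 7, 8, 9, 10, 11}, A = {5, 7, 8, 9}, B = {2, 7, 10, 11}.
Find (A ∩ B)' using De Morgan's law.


U = {1, 2, 3, 4, 5, 6, 7, 8, 9, 10, 11}
A = {5, 7, 8, 9}, B = {2, 7, 10, 11}
A ∩ B = {7}
(A ∩ B)' = U \ (A ∩ B) = {1, 2, 3, 4, 5, 6, 8, 9, 10, 11}
Verification via A' ∪ B': A' = {1, 2, 3, 4, 6, 10, 11}, B' = {1, 3, 4, 5, 6, 8, 9}
A' ∪ B' = {1, 2, 3, 4, 5, 6, 8, 9, 10, 11} ✓

{1, 2, 3, 4, 5, 6, 8, 9, 10, 11}


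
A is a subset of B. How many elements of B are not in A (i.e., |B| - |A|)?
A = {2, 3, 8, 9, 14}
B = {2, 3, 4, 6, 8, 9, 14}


Set A = {2, 3, 8, 9, 14}, |A| = 5
Set B = {2, 3, 4, 6, 8, 9, 14}, |B| = 7
Since A ⊆ B: B \ A = {4, 6}
|B| - |A| = 7 - 5 = 2

2


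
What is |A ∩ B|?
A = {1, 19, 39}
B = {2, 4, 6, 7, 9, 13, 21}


Set A = {1, 19, 39}
Set B = {2, 4, 6, 7, 9, 13, 21}
A ∩ B = {}
|A ∩ B| = 0

0


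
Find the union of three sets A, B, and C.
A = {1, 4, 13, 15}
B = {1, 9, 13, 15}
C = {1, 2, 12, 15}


Set A = {1, 4, 13, 15}
Set B = {1, 9, 13, 15}
Set C = {1, 2, 12, 15}
First, A ∪ B = {1, 4, 9, 13, 15}
Then, (A ∪ B) ∪ C = {1, 2, 4, 9, 12, 13, 15}

{1, 2, 4, 9, 12, 13, 15}


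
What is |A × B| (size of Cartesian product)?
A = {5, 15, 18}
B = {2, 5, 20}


Set A = {5, 15, 18} has 3 elements.
Set B = {2, 5, 20} has 3 elements.
|A × B| = |A| × |B| = 3 × 3 = 9

9


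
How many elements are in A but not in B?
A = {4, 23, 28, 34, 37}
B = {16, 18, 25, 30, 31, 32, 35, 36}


Set A = {4, 23, 28, 34, 37}
Set B = {16, 18, 25, 30, 31, 32, 35, 36}
A \ B = {4, 23, 28, 34, 37}
|A \ B| = 5

5


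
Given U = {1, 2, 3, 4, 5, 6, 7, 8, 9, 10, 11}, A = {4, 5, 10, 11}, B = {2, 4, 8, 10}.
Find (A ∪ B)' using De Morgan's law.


U = {1, 2, 3, 4, 5, 6, 7, 8, 9, 10, 11}
A = {4, 5, 10, 11}, B = {2, 4, 8, 10}
A ∪ B = {2, 4, 5, 8, 10, 11}
(A ∪ B)' = U \ (A ∪ B) = {1, 3, 6, 7, 9}
Verification via A' ∩ B': A' = {1, 2, 3, 6, 7, 8, 9}, B' = {1, 3, 5, 6, 7, 9, 11}
A' ∩ B' = {1, 3, 6, 7, 9} ✓

{1, 3, 6, 7, 9}


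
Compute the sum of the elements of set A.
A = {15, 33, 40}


Set A = {15, 33, 40}
Sum = 15 + 33 + 40 = 88

88


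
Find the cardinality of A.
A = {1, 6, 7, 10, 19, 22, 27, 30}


Set A = {1, 6, 7, 10, 19, 22, 27, 30}
Listing elements: 1, 6, 7, 10, 19, 22, 27, 30
Counting: 8 elements
|A| = 8

8


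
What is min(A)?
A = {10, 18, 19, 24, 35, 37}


Set A = {10, 18, 19, 24, 35, 37}
Elements in ascending order: 10, 18, 19, 24, 35, 37
The smallest element is 10.

10


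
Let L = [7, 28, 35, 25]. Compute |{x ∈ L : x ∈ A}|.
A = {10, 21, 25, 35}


Set A = {10, 21, 25, 35}
Candidates: [7, 28, 35, 25]
Check each candidate:
7 ∉ A, 28 ∉ A, 35 ∈ A, 25 ∈ A
Count of candidates in A: 2

2


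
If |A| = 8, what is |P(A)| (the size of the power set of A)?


The set has 8 elements.
The power set contains all possible subsets.
|P(A)| = 2^|A| = 2^8 = 256

256


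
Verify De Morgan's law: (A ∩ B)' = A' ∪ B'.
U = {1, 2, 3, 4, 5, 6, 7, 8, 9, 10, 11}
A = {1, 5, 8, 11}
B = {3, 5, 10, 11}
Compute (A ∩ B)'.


U = {1, 2, 3, 4, 5, 6, 7, 8, 9, 10, 11}
A = {1, 5, 8, 11}, B = {3, 5, 10, 11}
A ∩ B = {5, 11}
(A ∩ B)' = U \ (A ∩ B) = {1, 2, 3, 4, 6, 7, 8, 9, 10}
Verification via A' ∪ B': A' = {2, 3, 4, 6, 7, 9, 10}, B' = {1, 2, 4, 6, 7, 8, 9}
A' ∪ B' = {1, 2, 3, 4, 6, 7, 8, 9, 10} ✓

{1, 2, 3, 4, 6, 7, 8, 9, 10}


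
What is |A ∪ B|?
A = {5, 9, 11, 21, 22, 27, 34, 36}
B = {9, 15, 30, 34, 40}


Set A = {5, 9, 11, 21, 22, 27, 34, 36}, |A| = 8
Set B = {9, 15, 30, 34, 40}, |B| = 5
A ∩ B = {9, 34}, |A ∩ B| = 2
|A ∪ B| = |A| + |B| - |A ∩ B| = 8 + 5 - 2 = 11

11


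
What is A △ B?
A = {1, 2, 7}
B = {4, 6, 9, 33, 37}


Set A = {1, 2, 7}
Set B = {4, 6, 9, 33, 37}
A △ B = (A \ B) ∪ (B \ A)
Elements in A but not B: {1, 2, 7}
Elements in B but not A: {4, 6, 9, 33, 37}
A △ B = {1, 2, 4, 6, 7, 9, 33, 37}

{1, 2, 4, 6, 7, 9, 33, 37}


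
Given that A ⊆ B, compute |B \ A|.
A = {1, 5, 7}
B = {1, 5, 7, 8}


Set A = {1, 5, 7}, |A| = 3
Set B = {1, 5, 7, 8}, |B| = 4
Since A ⊆ B: B \ A = {8}
|B| - |A| = 4 - 3 = 1

1


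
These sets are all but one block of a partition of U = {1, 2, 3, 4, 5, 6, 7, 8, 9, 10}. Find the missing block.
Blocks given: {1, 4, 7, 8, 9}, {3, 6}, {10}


U = {1, 2, 3, 4, 5, 6, 7, 8, 9, 10}
Shown blocks: {1, 4, 7, 8, 9}, {3, 6}, {10}
A partition's blocks are pairwise disjoint and cover U, so the missing block = U \ (union of shown blocks).
Union of shown blocks: {1, 3, 4, 6, 7, 8, 9, 10}
Missing block = U \ (union) = {2, 5}

{2, 5}


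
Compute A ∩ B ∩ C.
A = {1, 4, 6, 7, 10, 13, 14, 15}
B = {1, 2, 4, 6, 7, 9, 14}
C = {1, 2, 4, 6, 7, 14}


Set A = {1, 4, 6, 7, 10, 13, 14, 15}
Set B = {1, 2, 4, 6, 7, 9, 14}
Set C = {1, 2, 4, 6, 7, 14}
First, A ∩ B = {1, 4, 6, 7, 14}
Then, (A ∩ B) ∩ C = {1, 4, 6, 7, 14}

{1, 4, 6, 7, 14}


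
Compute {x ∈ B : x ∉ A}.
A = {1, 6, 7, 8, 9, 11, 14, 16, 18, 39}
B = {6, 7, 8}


Set A = {1, 6, 7, 8, 9, 11, 14, 16, 18, 39}
Set B = {6, 7, 8}
Check each element of B against A:
6 ∈ A, 7 ∈ A, 8 ∈ A
Elements of B not in A: {}

{}


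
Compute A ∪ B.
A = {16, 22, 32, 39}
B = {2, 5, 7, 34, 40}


Set A = {16, 22, 32, 39}
Set B = {2, 5, 7, 34, 40}
A ∪ B includes all elements in either set.
Elements from A: {16, 22, 32, 39}
Elements from B not already included: {2, 5, 7, 34, 40}
A ∪ B = {2, 5, 7, 16, 22, 32, 34, 39, 40}

{2, 5, 7, 16, 22, 32, 34, 39, 40}


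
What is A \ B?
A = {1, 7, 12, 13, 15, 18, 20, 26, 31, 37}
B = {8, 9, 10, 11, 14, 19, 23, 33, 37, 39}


Set A = {1, 7, 12, 13, 15, 18, 20, 26, 31, 37}
Set B = {8, 9, 10, 11, 14, 19, 23, 33, 37, 39}
A \ B includes elements in A that are not in B.
Check each element of A:
1 (not in B, keep), 7 (not in B, keep), 12 (not in B, keep), 13 (not in B, keep), 15 (not in B, keep), 18 (not in B, keep), 20 (not in B, keep), 26 (not in B, keep), 31 (not in B, keep), 37 (in B, remove)
A \ B = {1, 7, 12, 13, 15, 18, 20, 26, 31}

{1, 7, 12, 13, 15, 18, 20, 26, 31}


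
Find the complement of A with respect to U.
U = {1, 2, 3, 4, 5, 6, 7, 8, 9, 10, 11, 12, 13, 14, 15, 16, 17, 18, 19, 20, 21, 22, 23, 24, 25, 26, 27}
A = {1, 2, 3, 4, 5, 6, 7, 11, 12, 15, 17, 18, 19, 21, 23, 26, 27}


Universal set U = {1, 2, 3, 4, 5, 6, 7, 8, 9, 10, 11, 12, 13, 14, 15, 16, 17, 18, 19, 20, 21, 22, 23, 24, 25, 26, 27}
Set A = {1, 2, 3, 4, 5, 6, 7, 11, 12, 15, 17, 18, 19, 21, 23, 26, 27}
A' = U \ A = elements in U but not in A
Checking each element of U:
1 (in A, exclude), 2 (in A, exclude), 3 (in A, exclude), 4 (in A, exclude), 5 (in A, exclude), 6 (in A, exclude), 7 (in A, exclude), 8 (not in A, include), 9 (not in A, include), 10 (not in A, include), 11 (in A, exclude), 12 (in A, exclude), 13 (not in A, include), 14 (not in A, include), 15 (in A, exclude), 16 (not in A, include), 17 (in A, exclude), 18 (in A, exclude), 19 (in A, exclude), 20 (not in A, include), 21 (in A, exclude), 22 (not in A, include), 23 (in A, exclude), 24 (not in A, include), 25 (not in A, include), 26 (in A, exclude), 27 (in A, exclude)
A' = {8, 9, 10, 13, 14, 16, 20, 22, 24, 25}

{8, 9, 10, 13, 14, 16, 20, 22, 24, 25}


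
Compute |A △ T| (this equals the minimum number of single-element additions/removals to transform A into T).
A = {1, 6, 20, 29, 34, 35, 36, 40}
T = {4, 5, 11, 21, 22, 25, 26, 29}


Set A = {1, 6, 20, 29, 34, 35, 36, 40}
Set T = {4, 5, 11, 21, 22, 25, 26, 29}
Elements to remove from A (in A, not in T): {1, 6, 20, 34, 35, 36, 40} → 7 removals
Elements to add to A (in T, not in A): {4, 5, 11, 21, 22, 25, 26} → 7 additions
Total edits = 7 + 7 = 14

14


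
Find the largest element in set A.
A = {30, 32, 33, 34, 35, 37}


Set A = {30, 32, 33, 34, 35, 37}
Elements in ascending order: 30, 32, 33, 34, 35, 37
The largest element is 37.

37


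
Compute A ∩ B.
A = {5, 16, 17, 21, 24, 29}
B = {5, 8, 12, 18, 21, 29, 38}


Set A = {5, 16, 17, 21, 24, 29}
Set B = {5, 8, 12, 18, 21, 29, 38}
A ∩ B includes only elements in both sets.
Check each element of A against B:
5 ✓, 16 ✗, 17 ✗, 21 ✓, 24 ✗, 29 ✓
A ∩ B = {5, 21, 29}

{5, 21, 29}


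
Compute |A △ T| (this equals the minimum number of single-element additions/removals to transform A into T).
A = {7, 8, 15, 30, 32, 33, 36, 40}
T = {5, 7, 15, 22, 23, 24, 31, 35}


Set A = {7, 8, 15, 30, 32, 33, 36, 40}
Set T = {5, 7, 15, 22, 23, 24, 31, 35}
Elements to remove from A (in A, not in T): {8, 30, 32, 33, 36, 40} → 6 removals
Elements to add to A (in T, not in A): {5, 22, 23, 24, 31, 35} → 6 additions
Total edits = 6 + 6 = 12

12


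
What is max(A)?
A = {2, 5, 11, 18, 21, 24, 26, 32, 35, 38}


Set A = {2, 5, 11, 18, 21, 24, 26, 32, 35, 38}
Elements in ascending order: 2, 5, 11, 18, 21, 24, 26, 32, 35, 38
The largest element is 38.

38


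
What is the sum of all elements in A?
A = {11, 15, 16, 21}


Set A = {11, 15, 16, 21}
Sum = 11 + 15 + 16 + 21 = 63

63


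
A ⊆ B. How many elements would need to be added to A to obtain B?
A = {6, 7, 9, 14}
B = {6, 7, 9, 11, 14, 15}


Set A = {6, 7, 9, 14}, |A| = 4
Set B = {6, 7, 9, 11, 14, 15}, |B| = 6
Since A ⊆ B: B \ A = {11, 15}
|B| - |A| = 6 - 4 = 2

2


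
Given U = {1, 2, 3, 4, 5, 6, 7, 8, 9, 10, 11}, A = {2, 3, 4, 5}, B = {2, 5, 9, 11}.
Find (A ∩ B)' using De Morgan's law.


U = {1, 2, 3, 4, 5, 6, 7, 8, 9, 10, 11}
A = {2, 3, 4, 5}, B = {2, 5, 9, 11}
A ∩ B = {2, 5}
(A ∩ B)' = U \ (A ∩ B) = {1, 3, 4, 6, 7, 8, 9, 10, 11}
Verification via A' ∪ B': A' = {1, 6, 7, 8, 9, 10, 11}, B' = {1, 3, 4, 6, 7, 8, 10}
A' ∪ B' = {1, 3, 4, 6, 7, 8, 9, 10, 11} ✓

{1, 3, 4, 6, 7, 8, 9, 10, 11}


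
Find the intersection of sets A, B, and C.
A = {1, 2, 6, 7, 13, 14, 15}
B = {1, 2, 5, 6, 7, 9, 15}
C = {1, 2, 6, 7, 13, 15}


Set A = {1, 2, 6, 7, 13, 14, 15}
Set B = {1, 2, 5, 6, 7, 9, 15}
Set C = {1, 2, 6, 7, 13, 15}
First, A ∩ B = {1, 2, 6, 7, 15}
Then, (A ∩ B) ∩ C = {1, 2, 6, 7, 15}

{1, 2, 6, 7, 15}


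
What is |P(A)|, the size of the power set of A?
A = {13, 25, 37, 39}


Set A = {13, 25, 37, 39}
|A| = 4
The power set P(A) contains all subsets of A.
|P(A)| = 2^|A| = 2^4 = 16

16


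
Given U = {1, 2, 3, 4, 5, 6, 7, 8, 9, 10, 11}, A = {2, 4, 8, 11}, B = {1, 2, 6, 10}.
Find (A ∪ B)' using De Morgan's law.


U = {1, 2, 3, 4, 5, 6, 7, 8, 9, 10, 11}
A = {2, 4, 8, 11}, B = {1, 2, 6, 10}
A ∪ B = {1, 2, 4, 6, 8, 10, 11}
(A ∪ B)' = U \ (A ∪ B) = {3, 5, 7, 9}
Verification via A' ∩ B': A' = {1, 3, 5, 6, 7, 9, 10}, B' = {3, 4, 5, 7, 8, 9, 11}
A' ∩ B' = {3, 5, 7, 9} ✓

{3, 5, 7, 9}


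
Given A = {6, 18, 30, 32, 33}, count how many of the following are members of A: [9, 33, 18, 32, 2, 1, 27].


Set A = {6, 18, 30, 32, 33}
Candidates: [9, 33, 18, 32, 2, 1, 27]
Check each candidate:
9 ∉ A, 33 ∈ A, 18 ∈ A, 32 ∈ A, 2 ∉ A, 1 ∉ A, 27 ∉ A
Count of candidates in A: 3

3


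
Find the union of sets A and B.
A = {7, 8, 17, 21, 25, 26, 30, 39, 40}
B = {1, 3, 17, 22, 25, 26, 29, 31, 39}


Set A = {7, 8, 17, 21, 25, 26, 30, 39, 40}
Set B = {1, 3, 17, 22, 25, 26, 29, 31, 39}
A ∪ B includes all elements in either set.
Elements from A: {7, 8, 17, 21, 25, 26, 30, 39, 40}
Elements from B not already included: {1, 3, 22, 29, 31}
A ∪ B = {1, 3, 7, 8, 17, 21, 22, 25, 26, 29, 30, 31, 39, 40}

{1, 3, 7, 8, 17, 21, 22, 25, 26, 29, 30, 31, 39, 40}


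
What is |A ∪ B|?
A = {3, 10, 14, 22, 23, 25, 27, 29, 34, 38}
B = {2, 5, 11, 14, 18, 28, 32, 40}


Set A = {3, 10, 14, 22, 23, 25, 27, 29, 34, 38}, |A| = 10
Set B = {2, 5, 11, 14, 18, 28, 32, 40}, |B| = 8
A ∩ B = {14}, |A ∩ B| = 1
|A ∪ B| = |A| + |B| - |A ∩ B| = 10 + 8 - 1 = 17

17


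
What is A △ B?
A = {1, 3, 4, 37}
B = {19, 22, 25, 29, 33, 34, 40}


Set A = {1, 3, 4, 37}
Set B = {19, 22, 25, 29, 33, 34, 40}
A △ B = (A \ B) ∪ (B \ A)
Elements in A but not B: {1, 3, 4, 37}
Elements in B but not A: {19, 22, 25, 29, 33, 34, 40}
A △ B = {1, 3, 4, 19, 22, 25, 29, 33, 34, 37, 40}

{1, 3, 4, 19, 22, 25, 29, 33, 34, 37, 40}


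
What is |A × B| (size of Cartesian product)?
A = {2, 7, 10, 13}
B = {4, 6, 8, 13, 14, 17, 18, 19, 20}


Set A = {2, 7, 10, 13} has 4 elements.
Set B = {4, 6, 8, 13, 14, 17, 18, 19, 20} has 9 elements.
|A × B| = |A| × |B| = 4 × 9 = 36

36


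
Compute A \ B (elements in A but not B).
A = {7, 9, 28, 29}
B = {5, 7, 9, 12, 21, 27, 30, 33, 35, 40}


Set A = {7, 9, 28, 29}
Set B = {5, 7, 9, 12, 21, 27, 30, 33, 35, 40}
A \ B includes elements in A that are not in B.
Check each element of A:
7 (in B, remove), 9 (in B, remove), 28 (not in B, keep), 29 (not in B, keep)
A \ B = {28, 29}

{28, 29}


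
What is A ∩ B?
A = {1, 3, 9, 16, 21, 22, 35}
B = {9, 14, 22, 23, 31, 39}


Set A = {1, 3, 9, 16, 21, 22, 35}
Set B = {9, 14, 22, 23, 31, 39}
A ∩ B includes only elements in both sets.
Check each element of A against B:
1 ✗, 3 ✗, 9 ✓, 16 ✗, 21 ✗, 22 ✓, 35 ✗
A ∩ B = {9, 22}

{9, 22}


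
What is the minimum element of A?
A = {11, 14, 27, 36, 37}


Set A = {11, 14, 27, 36, 37}
Elements in ascending order: 11, 14, 27, 36, 37
The smallest element is 11.

11


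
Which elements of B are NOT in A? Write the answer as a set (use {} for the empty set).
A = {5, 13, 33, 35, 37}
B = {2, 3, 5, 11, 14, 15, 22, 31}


Set A = {5, 13, 33, 35, 37}
Set B = {2, 3, 5, 11, 14, 15, 22, 31}
Check each element of B against A:
2 ∉ A (include), 3 ∉ A (include), 5 ∈ A, 11 ∉ A (include), 14 ∉ A (include), 15 ∉ A (include), 22 ∉ A (include), 31 ∉ A (include)
Elements of B not in A: {2, 3, 11, 14, 15, 22, 31}

{2, 3, 11, 14, 15, 22, 31}


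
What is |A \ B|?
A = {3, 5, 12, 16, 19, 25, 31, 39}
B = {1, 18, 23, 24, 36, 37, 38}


Set A = {3, 5, 12, 16, 19, 25, 31, 39}
Set B = {1, 18, 23, 24, 36, 37, 38}
A \ B = {3, 5, 12, 16, 19, 25, 31, 39}
|A \ B| = 8

8


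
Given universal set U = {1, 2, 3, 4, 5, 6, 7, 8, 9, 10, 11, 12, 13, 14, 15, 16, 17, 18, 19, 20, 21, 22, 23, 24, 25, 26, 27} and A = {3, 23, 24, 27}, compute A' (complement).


Universal set U = {1, 2, 3, 4, 5, 6, 7, 8, 9, 10, 11, 12, 13, 14, 15, 16, 17, 18, 19, 20, 21, 22, 23, 24, 25, 26, 27}
Set A = {3, 23, 24, 27}
A' = U \ A = elements in U but not in A
Checking each element of U:
1 (not in A, include), 2 (not in A, include), 3 (in A, exclude), 4 (not in A, include), 5 (not in A, include), 6 (not in A, include), 7 (not in A, include), 8 (not in A, include), 9 (not in A, include), 10 (not in A, include), 11 (not in A, include), 12 (not in A, include), 13 (not in A, include), 14 (not in A, include), 15 (not in A, include), 16 (not in A, include), 17 (not in A, include), 18 (not in A, include), 19 (not in A, include), 20 (not in A, include), 21 (not in A, include), 22 (not in A, include), 23 (in A, exclude), 24 (in A, exclude), 25 (not in A, include), 26 (not in A, include), 27 (in A, exclude)
A' = {1, 2, 4, 5, 6, 7, 8, 9, 10, 11, 12, 13, 14, 15, 16, 17, 18, 19, 20, 21, 22, 25, 26}

{1, 2, 4, 5, 6, 7, 8, 9, 10, 11, 12, 13, 14, 15, 16, 17, 18, 19, 20, 21, 22, 25, 26}


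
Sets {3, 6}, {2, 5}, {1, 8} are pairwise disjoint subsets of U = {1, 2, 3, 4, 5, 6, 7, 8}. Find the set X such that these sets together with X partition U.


U = {1, 2, 3, 4, 5, 6, 7, 8}
Shown blocks: {3, 6}, {2, 5}, {1, 8}
A partition's blocks are pairwise disjoint and cover U, so the missing block = U \ (union of shown blocks).
Union of shown blocks: {1, 2, 3, 5, 6, 8}
Missing block = U \ (union) = {4, 7}

{4, 7}


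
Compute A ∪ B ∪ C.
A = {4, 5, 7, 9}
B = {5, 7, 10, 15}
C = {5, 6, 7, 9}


Set A = {4, 5, 7, 9}
Set B = {5, 7, 10, 15}
Set C = {5, 6, 7, 9}
First, A ∪ B = {4, 5, 7, 9, 10, 15}
Then, (A ∪ B) ∪ C = {4, 5, 6, 7, 9, 10, 15}

{4, 5, 6, 7, 9, 10, 15}


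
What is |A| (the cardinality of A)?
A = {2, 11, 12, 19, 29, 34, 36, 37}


Set A = {2, 11, 12, 19, 29, 34, 36, 37}
Listing elements: 2, 11, 12, 19, 29, 34, 36, 37
Counting: 8 elements
|A| = 8

8


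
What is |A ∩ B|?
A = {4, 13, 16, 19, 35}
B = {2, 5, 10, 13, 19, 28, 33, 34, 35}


Set A = {4, 13, 16, 19, 35}
Set B = {2, 5, 10, 13, 19, 28, 33, 34, 35}
A ∩ B = {13, 19, 35}
|A ∩ B| = 3

3


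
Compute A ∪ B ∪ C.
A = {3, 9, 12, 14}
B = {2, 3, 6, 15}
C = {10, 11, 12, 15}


Set A = {3, 9, 12, 14}
Set B = {2, 3, 6, 15}
Set C = {10, 11, 12, 15}
First, A ∪ B = {2, 3, 6, 9, 12, 14, 15}
Then, (A ∪ B) ∪ C = {2, 3, 6, 9, 10, 11, 12, 14, 15}

{2, 3, 6, 9, 10, 11, 12, 14, 15}


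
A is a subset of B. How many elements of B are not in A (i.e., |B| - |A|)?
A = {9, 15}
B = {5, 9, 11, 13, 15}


Set A = {9, 15}, |A| = 2
Set B = {5, 9, 11, 13, 15}, |B| = 5
Since A ⊆ B: B \ A = {5, 11, 13}
|B| - |A| = 5 - 2 = 3

3


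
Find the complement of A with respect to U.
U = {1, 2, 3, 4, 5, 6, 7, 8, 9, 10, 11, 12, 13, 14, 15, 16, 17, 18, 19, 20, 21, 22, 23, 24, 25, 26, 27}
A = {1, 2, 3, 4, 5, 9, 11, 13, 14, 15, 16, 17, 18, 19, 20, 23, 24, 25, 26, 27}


Universal set U = {1, 2, 3, 4, 5, 6, 7, 8, 9, 10, 11, 12, 13, 14, 15, 16, 17, 18, 19, 20, 21, 22, 23, 24, 25, 26, 27}
Set A = {1, 2, 3, 4, 5, 9, 11, 13, 14, 15, 16, 17, 18, 19, 20, 23, 24, 25, 26, 27}
A' = U \ A = elements in U but not in A
Checking each element of U:
1 (in A, exclude), 2 (in A, exclude), 3 (in A, exclude), 4 (in A, exclude), 5 (in A, exclude), 6 (not in A, include), 7 (not in A, include), 8 (not in A, include), 9 (in A, exclude), 10 (not in A, include), 11 (in A, exclude), 12 (not in A, include), 13 (in A, exclude), 14 (in A, exclude), 15 (in A, exclude), 16 (in A, exclude), 17 (in A, exclude), 18 (in A, exclude), 19 (in A, exclude), 20 (in A, exclude), 21 (not in A, include), 22 (not in A, include), 23 (in A, exclude), 24 (in A, exclude), 25 (in A, exclude), 26 (in A, exclude), 27 (in A, exclude)
A' = {6, 7, 8, 10, 12, 21, 22}

{6, 7, 8, 10, 12, 21, 22}


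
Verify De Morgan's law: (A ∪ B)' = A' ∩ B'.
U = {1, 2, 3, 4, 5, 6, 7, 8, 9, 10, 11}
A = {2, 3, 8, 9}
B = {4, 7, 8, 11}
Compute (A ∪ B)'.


U = {1, 2, 3, 4, 5, 6, 7, 8, 9, 10, 11}
A = {2, 3, 8, 9}, B = {4, 7, 8, 11}
A ∪ B = {2, 3, 4, 7, 8, 9, 11}
(A ∪ B)' = U \ (A ∪ B) = {1, 5, 6, 10}
Verification via A' ∩ B': A' = {1, 4, 5, 6, 7, 10, 11}, B' = {1, 2, 3, 5, 6, 9, 10}
A' ∩ B' = {1, 5, 6, 10} ✓

{1, 5, 6, 10}


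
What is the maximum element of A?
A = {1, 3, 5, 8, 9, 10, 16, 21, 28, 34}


Set A = {1, 3, 5, 8, 9, 10, 16, 21, 28, 34}
Elements in ascending order: 1, 3, 5, 8, 9, 10, 16, 21, 28, 34
The largest element is 34.

34


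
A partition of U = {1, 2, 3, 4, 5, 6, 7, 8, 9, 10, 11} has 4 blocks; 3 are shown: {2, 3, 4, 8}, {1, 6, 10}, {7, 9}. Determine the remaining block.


U = {1, 2, 3, 4, 5, 6, 7, 8, 9, 10, 11}
Shown blocks: {2, 3, 4, 8}, {1, 6, 10}, {7, 9}
A partition's blocks are pairwise disjoint and cover U, so the missing block = U \ (union of shown blocks).
Union of shown blocks: {1, 2, 3, 4, 6, 7, 8, 9, 10}
Missing block = U \ (union) = {5, 11}

{5, 11}


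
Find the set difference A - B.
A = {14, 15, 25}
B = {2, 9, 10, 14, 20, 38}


Set A = {14, 15, 25}
Set B = {2, 9, 10, 14, 20, 38}
A \ B includes elements in A that are not in B.
Check each element of A:
14 (in B, remove), 15 (not in B, keep), 25 (not in B, keep)
A \ B = {15, 25}

{15, 25}


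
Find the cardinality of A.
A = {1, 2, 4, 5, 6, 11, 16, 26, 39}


Set A = {1, 2, 4, 5, 6, 11, 16, 26, 39}
Listing elements: 1, 2, 4, 5, 6, 11, 16, 26, 39
Counting: 9 elements
|A| = 9

9


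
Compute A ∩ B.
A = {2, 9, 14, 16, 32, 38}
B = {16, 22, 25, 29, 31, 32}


Set A = {2, 9, 14, 16, 32, 38}
Set B = {16, 22, 25, 29, 31, 32}
A ∩ B includes only elements in both sets.
Check each element of A against B:
2 ✗, 9 ✗, 14 ✗, 16 ✓, 32 ✓, 38 ✗
A ∩ B = {16, 32}

{16, 32}


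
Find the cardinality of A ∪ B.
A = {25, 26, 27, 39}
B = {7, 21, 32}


Set A = {25, 26, 27, 39}, |A| = 4
Set B = {7, 21, 32}, |B| = 3
A ∩ B = {}, |A ∩ B| = 0
|A ∪ B| = |A| + |B| - |A ∩ B| = 4 + 3 - 0 = 7

7


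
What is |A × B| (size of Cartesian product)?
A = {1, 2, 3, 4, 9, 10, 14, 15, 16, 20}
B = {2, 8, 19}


Set A = {1, 2, 3, 4, 9, 10, 14, 15, 16, 20} has 10 elements.
Set B = {2, 8, 19} has 3 elements.
|A × B| = |A| × |B| = 10 × 3 = 30

30


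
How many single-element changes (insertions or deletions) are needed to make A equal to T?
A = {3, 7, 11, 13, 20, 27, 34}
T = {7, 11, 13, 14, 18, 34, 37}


Set A = {3, 7, 11, 13, 20, 27, 34}
Set T = {7, 11, 13, 14, 18, 34, 37}
Elements to remove from A (in A, not in T): {3, 20, 27} → 3 removals
Elements to add to A (in T, not in A): {14, 18, 37} → 3 additions
Total edits = 3 + 3 = 6

6


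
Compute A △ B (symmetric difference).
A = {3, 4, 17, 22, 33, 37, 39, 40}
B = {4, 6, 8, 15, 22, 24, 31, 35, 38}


Set A = {3, 4, 17, 22, 33, 37, 39, 40}
Set B = {4, 6, 8, 15, 22, 24, 31, 35, 38}
A △ B = (A \ B) ∪ (B \ A)
Elements in A but not B: {3, 17, 33, 37, 39, 40}
Elements in B but not A: {6, 8, 15, 24, 31, 35, 38}
A △ B = {3, 6, 8, 15, 17, 24, 31, 33, 35, 37, 38, 39, 40}

{3, 6, 8, 15, 17, 24, 31, 33, 35, 37, 38, 39, 40}


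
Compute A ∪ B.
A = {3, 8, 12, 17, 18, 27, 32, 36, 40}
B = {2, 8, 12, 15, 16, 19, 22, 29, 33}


Set A = {3, 8, 12, 17, 18, 27, 32, 36, 40}
Set B = {2, 8, 12, 15, 16, 19, 22, 29, 33}
A ∪ B includes all elements in either set.
Elements from A: {3, 8, 12, 17, 18, 27, 32, 36, 40}
Elements from B not already included: {2, 15, 16, 19, 22, 29, 33}
A ∪ B = {2, 3, 8, 12, 15, 16, 17, 18, 19, 22, 27, 29, 32, 33, 36, 40}

{2, 3, 8, 12, 15, 16, 17, 18, 19, 22, 27, 29, 32, 33, 36, 40}


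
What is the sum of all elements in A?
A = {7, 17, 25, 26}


Set A = {7, 17, 25, 26}
Sum = 7 + 17 + 25 + 26 = 75

75


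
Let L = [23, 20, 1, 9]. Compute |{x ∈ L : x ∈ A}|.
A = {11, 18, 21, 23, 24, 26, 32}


Set A = {11, 18, 21, 23, 24, 26, 32}
Candidates: [23, 20, 1, 9]
Check each candidate:
23 ∈ A, 20 ∉ A, 1 ∉ A, 9 ∉ A
Count of candidates in A: 1

1


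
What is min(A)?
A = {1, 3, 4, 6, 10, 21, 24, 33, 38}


Set A = {1, 3, 4, 6, 10, 21, 24, 33, 38}
Elements in ascending order: 1, 3, 4, 6, 10, 21, 24, 33, 38
The smallest element is 1.

1


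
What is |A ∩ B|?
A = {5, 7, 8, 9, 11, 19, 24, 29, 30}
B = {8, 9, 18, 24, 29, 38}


Set A = {5, 7, 8, 9, 11, 19, 24, 29, 30}
Set B = {8, 9, 18, 24, 29, 38}
A ∩ B = {8, 9, 24, 29}
|A ∩ B| = 4

4


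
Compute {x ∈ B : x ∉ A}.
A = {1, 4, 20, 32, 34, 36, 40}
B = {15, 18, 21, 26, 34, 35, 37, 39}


Set A = {1, 4, 20, 32, 34, 36, 40}
Set B = {15, 18, 21, 26, 34, 35, 37, 39}
Check each element of B against A:
15 ∉ A (include), 18 ∉ A (include), 21 ∉ A (include), 26 ∉ A (include), 34 ∈ A, 35 ∉ A (include), 37 ∉ A (include), 39 ∉ A (include)
Elements of B not in A: {15, 18, 21, 26, 35, 37, 39}

{15, 18, 21, 26, 35, 37, 39}


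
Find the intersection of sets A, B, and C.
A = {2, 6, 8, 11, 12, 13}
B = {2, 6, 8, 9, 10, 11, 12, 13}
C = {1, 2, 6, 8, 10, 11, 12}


Set A = {2, 6, 8, 11, 12, 13}
Set B = {2, 6, 8, 9, 10, 11, 12, 13}
Set C = {1, 2, 6, 8, 10, 11, 12}
First, A ∩ B = {2, 6, 8, 11, 12, 13}
Then, (A ∩ B) ∩ C = {2, 6, 8, 11, 12}

{2, 6, 8, 11, 12}


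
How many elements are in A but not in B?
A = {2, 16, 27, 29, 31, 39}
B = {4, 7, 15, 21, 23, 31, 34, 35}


Set A = {2, 16, 27, 29, 31, 39}
Set B = {4, 7, 15, 21, 23, 31, 34, 35}
A \ B = {2, 16, 27, 29, 39}
|A \ B| = 5

5


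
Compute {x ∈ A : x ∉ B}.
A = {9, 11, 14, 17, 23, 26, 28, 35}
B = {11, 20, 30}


Set A = {9, 11, 14, 17, 23, 26, 28, 35}
Set B = {11, 20, 30}
Check each element of A against B:
9 ∉ B (include), 11 ∈ B, 14 ∉ B (include), 17 ∉ B (include), 23 ∉ B (include), 26 ∉ B (include), 28 ∉ B (include), 35 ∉ B (include)
Elements of A not in B: {9, 14, 17, 23, 26, 28, 35}

{9, 14, 17, 23, 26, 28, 35}


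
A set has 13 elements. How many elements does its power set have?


The set has 13 elements.
The power set contains all possible subsets.
|P(A)| = 2^|A| = 2^13 = 8192

8192


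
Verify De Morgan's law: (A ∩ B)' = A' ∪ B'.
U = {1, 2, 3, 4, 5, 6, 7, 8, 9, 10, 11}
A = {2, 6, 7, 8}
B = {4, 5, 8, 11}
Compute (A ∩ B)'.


U = {1, 2, 3, 4, 5, 6, 7, 8, 9, 10, 11}
A = {2, 6, 7, 8}, B = {4, 5, 8, 11}
A ∩ B = {8}
(A ∩ B)' = U \ (A ∩ B) = {1, 2, 3, 4, 5, 6, 7, 9, 10, 11}
Verification via A' ∪ B': A' = {1, 3, 4, 5, 9, 10, 11}, B' = {1, 2, 3, 6, 7, 9, 10}
A' ∪ B' = {1, 2, 3, 4, 5, 6, 7, 9, 10, 11} ✓

{1, 2, 3, 4, 5, 6, 7, 9, 10, 11}


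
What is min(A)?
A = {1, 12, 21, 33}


Set A = {1, 12, 21, 33}
Elements in ascending order: 1, 12, 21, 33
The smallest element is 1.

1


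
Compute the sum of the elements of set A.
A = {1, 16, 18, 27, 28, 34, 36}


Set A = {1, 16, 18, 27, 28, 34, 36}
Sum = 1 + 16 + 18 + 27 + 28 + 34 + 36 = 160

160


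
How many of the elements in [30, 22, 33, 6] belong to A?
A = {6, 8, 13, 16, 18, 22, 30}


Set A = {6, 8, 13, 16, 18, 22, 30}
Candidates: [30, 22, 33, 6]
Check each candidate:
30 ∈ A, 22 ∈ A, 33 ∉ A, 6 ∈ A
Count of candidates in A: 3

3


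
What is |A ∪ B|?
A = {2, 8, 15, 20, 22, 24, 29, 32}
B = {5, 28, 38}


Set A = {2, 8, 15, 20, 22, 24, 29, 32}, |A| = 8
Set B = {5, 28, 38}, |B| = 3
A ∩ B = {}, |A ∩ B| = 0
|A ∪ B| = |A| + |B| - |A ∩ B| = 8 + 3 - 0 = 11

11


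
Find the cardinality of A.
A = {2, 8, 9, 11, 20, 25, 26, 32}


Set A = {2, 8, 9, 11, 20, 25, 26, 32}
Listing elements: 2, 8, 9, 11, 20, 25, 26, 32
Counting: 8 elements
|A| = 8

8


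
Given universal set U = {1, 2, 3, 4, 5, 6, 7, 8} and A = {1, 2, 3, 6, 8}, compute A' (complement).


Universal set U = {1, 2, 3, 4, 5, 6, 7, 8}
Set A = {1, 2, 3, 6, 8}
A' = U \ A = elements in U but not in A
Checking each element of U:
1 (in A, exclude), 2 (in A, exclude), 3 (in A, exclude), 4 (not in A, include), 5 (not in A, include), 6 (in A, exclude), 7 (not in A, include), 8 (in A, exclude)
A' = {4, 5, 7}

{4, 5, 7}


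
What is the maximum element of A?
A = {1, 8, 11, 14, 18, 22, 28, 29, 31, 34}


Set A = {1, 8, 11, 14, 18, 22, 28, 29, 31, 34}
Elements in ascending order: 1, 8, 11, 14, 18, 22, 28, 29, 31, 34
The largest element is 34.

34


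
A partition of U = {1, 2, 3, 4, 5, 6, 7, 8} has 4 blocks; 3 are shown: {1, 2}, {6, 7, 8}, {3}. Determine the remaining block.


U = {1, 2, 3, 4, 5, 6, 7, 8}
Shown blocks: {1, 2}, {6, 7, 8}, {3}
A partition's blocks are pairwise disjoint and cover U, so the missing block = U \ (union of shown blocks).
Union of shown blocks: {1, 2, 3, 6, 7, 8}
Missing block = U \ (union) = {4, 5}

{4, 5}


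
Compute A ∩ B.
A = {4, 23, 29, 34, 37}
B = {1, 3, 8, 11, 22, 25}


Set A = {4, 23, 29, 34, 37}
Set B = {1, 3, 8, 11, 22, 25}
A ∩ B includes only elements in both sets.
Check each element of A against B:
4 ✗, 23 ✗, 29 ✗, 34 ✗, 37 ✗
A ∩ B = {}

{}


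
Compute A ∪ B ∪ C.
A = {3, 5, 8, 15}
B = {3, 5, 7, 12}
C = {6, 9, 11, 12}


Set A = {3, 5, 8, 15}
Set B = {3, 5, 7, 12}
Set C = {6, 9, 11, 12}
First, A ∪ B = {3, 5, 7, 8, 12, 15}
Then, (A ∪ B) ∪ C = {3, 5, 6, 7, 8, 9, 11, 12, 15}

{3, 5, 6, 7, 8, 9, 11, 12, 15}


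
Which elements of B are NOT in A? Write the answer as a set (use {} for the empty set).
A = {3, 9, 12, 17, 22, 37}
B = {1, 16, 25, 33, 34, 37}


Set A = {3, 9, 12, 17, 22, 37}
Set B = {1, 16, 25, 33, 34, 37}
Check each element of B against A:
1 ∉ A (include), 16 ∉ A (include), 25 ∉ A (include), 33 ∉ A (include), 34 ∉ A (include), 37 ∈ A
Elements of B not in A: {1, 16, 25, 33, 34}

{1, 16, 25, 33, 34}


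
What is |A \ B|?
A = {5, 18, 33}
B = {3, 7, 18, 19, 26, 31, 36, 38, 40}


Set A = {5, 18, 33}
Set B = {3, 7, 18, 19, 26, 31, 36, 38, 40}
A \ B = {5, 33}
|A \ B| = 2

2


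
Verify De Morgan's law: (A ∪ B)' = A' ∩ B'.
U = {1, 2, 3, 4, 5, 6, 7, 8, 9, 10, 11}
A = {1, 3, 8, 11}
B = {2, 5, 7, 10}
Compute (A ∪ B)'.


U = {1, 2, 3, 4, 5, 6, 7, 8, 9, 10, 11}
A = {1, 3, 8, 11}, B = {2, 5, 7, 10}
A ∪ B = {1, 2, 3, 5, 7, 8, 10, 11}
(A ∪ B)' = U \ (A ∪ B) = {4, 6, 9}
Verification via A' ∩ B': A' = {2, 4, 5, 6, 7, 9, 10}, B' = {1, 3, 4, 6, 8, 9, 11}
A' ∩ B' = {4, 6, 9} ✓

{4, 6, 9}


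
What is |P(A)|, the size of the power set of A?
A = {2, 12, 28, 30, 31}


Set A = {2, 12, 28, 30, 31}
|A| = 5
The power set P(A) contains all subsets of A.
|P(A)| = 2^|A| = 2^5 = 32

32


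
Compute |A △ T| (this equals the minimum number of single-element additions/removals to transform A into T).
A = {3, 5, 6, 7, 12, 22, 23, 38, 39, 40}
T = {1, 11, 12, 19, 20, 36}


Set A = {3, 5, 6, 7, 12, 22, 23, 38, 39, 40}
Set T = {1, 11, 12, 19, 20, 36}
Elements to remove from A (in A, not in T): {3, 5, 6, 7, 22, 23, 38, 39, 40} → 9 removals
Elements to add to A (in T, not in A): {1, 11, 19, 20, 36} → 5 additions
Total edits = 9 + 5 = 14

14


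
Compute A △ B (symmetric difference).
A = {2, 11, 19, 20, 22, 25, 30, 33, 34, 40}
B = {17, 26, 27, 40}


Set A = {2, 11, 19, 20, 22, 25, 30, 33, 34, 40}
Set B = {17, 26, 27, 40}
A △ B = (A \ B) ∪ (B \ A)
Elements in A but not B: {2, 11, 19, 20, 22, 25, 30, 33, 34}
Elements in B but not A: {17, 26, 27}
A △ B = {2, 11, 17, 19, 20, 22, 25, 26, 27, 30, 33, 34}

{2, 11, 17, 19, 20, 22, 25, 26, 27, 30, 33, 34}


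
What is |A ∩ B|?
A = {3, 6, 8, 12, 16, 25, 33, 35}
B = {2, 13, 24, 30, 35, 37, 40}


Set A = {3, 6, 8, 12, 16, 25, 33, 35}
Set B = {2, 13, 24, 30, 35, 37, 40}
A ∩ B = {35}
|A ∩ B| = 1

1


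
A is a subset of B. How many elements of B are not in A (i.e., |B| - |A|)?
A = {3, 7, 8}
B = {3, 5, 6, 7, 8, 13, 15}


Set A = {3, 7, 8}, |A| = 3
Set B = {3, 5, 6, 7, 8, 13, 15}, |B| = 7
Since A ⊆ B: B \ A = {5, 6, 13, 15}
|B| - |A| = 7 - 3 = 4

4


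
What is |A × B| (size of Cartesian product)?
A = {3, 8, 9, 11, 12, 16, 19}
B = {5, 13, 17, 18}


Set A = {3, 8, 9, 11, 12, 16, 19} has 7 elements.
Set B = {5, 13, 17, 18} has 4 elements.
|A × B| = |A| × |B| = 7 × 4 = 28

28


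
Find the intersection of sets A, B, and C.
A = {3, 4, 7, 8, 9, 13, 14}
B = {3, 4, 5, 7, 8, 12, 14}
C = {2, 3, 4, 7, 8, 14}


Set A = {3, 4, 7, 8, 9, 13, 14}
Set B = {3, 4, 5, 7, 8, 12, 14}
Set C = {2, 3, 4, 7, 8, 14}
First, A ∩ B = {3, 4, 7, 8, 14}
Then, (A ∩ B) ∩ C = {3, 4, 7, 8, 14}

{3, 4, 7, 8, 14}


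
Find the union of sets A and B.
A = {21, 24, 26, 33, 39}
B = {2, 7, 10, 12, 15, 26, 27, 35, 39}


Set A = {21, 24, 26, 33, 39}
Set B = {2, 7, 10, 12, 15, 26, 27, 35, 39}
A ∪ B includes all elements in either set.
Elements from A: {21, 24, 26, 33, 39}
Elements from B not already included: {2, 7, 10, 12, 15, 27, 35}
A ∪ B = {2, 7, 10, 12, 15, 21, 24, 26, 27, 33, 35, 39}

{2, 7, 10, 12, 15, 21, 24, 26, 27, 33, 35, 39}


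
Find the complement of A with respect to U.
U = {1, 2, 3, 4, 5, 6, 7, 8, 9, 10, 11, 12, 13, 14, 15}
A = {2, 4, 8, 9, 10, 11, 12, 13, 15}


Universal set U = {1, 2, 3, 4, 5, 6, 7, 8, 9, 10, 11, 12, 13, 14, 15}
Set A = {2, 4, 8, 9, 10, 11, 12, 13, 15}
A' = U \ A = elements in U but not in A
Checking each element of U:
1 (not in A, include), 2 (in A, exclude), 3 (not in A, include), 4 (in A, exclude), 5 (not in A, include), 6 (not in A, include), 7 (not in A, include), 8 (in A, exclude), 9 (in A, exclude), 10 (in A, exclude), 11 (in A, exclude), 12 (in A, exclude), 13 (in A, exclude), 14 (not in A, include), 15 (in A, exclude)
A' = {1, 3, 5, 6, 7, 14}

{1, 3, 5, 6, 7, 14}


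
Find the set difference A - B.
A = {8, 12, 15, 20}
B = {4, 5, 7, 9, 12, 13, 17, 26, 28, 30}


Set A = {8, 12, 15, 20}
Set B = {4, 5, 7, 9, 12, 13, 17, 26, 28, 30}
A \ B includes elements in A that are not in B.
Check each element of A:
8 (not in B, keep), 12 (in B, remove), 15 (not in B, keep), 20 (not in B, keep)
A \ B = {8, 15, 20}

{8, 15, 20}


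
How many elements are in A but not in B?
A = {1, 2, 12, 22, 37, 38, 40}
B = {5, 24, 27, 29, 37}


Set A = {1, 2, 12, 22, 37, 38, 40}
Set B = {5, 24, 27, 29, 37}
A \ B = {1, 2, 12, 22, 38, 40}
|A \ B| = 6

6


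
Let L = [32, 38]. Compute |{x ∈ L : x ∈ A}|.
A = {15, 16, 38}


Set A = {15, 16, 38}
Candidates: [32, 38]
Check each candidate:
32 ∉ A, 38 ∈ A
Count of candidates in A: 1

1


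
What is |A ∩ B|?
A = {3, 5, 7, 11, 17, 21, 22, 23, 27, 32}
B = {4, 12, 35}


Set A = {3, 5, 7, 11, 17, 21, 22, 23, 27, 32}
Set B = {4, 12, 35}
A ∩ B = {}
|A ∩ B| = 0

0


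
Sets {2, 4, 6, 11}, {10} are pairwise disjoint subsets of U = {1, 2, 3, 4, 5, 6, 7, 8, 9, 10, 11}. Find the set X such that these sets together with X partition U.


U = {1, 2, 3, 4, 5, 6, 7, 8, 9, 10, 11}
Shown blocks: {2, 4, 6, 11}, {10}
A partition's blocks are pairwise disjoint and cover U, so the missing block = U \ (union of shown blocks).
Union of shown blocks: {2, 4, 6, 10, 11}
Missing block = U \ (union) = {1, 3, 5, 7, 8, 9}

{1, 3, 5, 7, 8, 9}


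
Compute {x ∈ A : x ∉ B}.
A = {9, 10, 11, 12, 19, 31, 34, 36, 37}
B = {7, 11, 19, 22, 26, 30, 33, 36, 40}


Set A = {9, 10, 11, 12, 19, 31, 34, 36, 37}
Set B = {7, 11, 19, 22, 26, 30, 33, 36, 40}
Check each element of A against B:
9 ∉ B (include), 10 ∉ B (include), 11 ∈ B, 12 ∉ B (include), 19 ∈ B, 31 ∉ B (include), 34 ∉ B (include), 36 ∈ B, 37 ∉ B (include)
Elements of A not in B: {9, 10, 12, 31, 34, 37}

{9, 10, 12, 31, 34, 37}


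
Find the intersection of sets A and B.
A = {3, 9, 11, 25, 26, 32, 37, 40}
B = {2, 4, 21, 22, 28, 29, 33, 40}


Set A = {3, 9, 11, 25, 26, 32, 37, 40}
Set B = {2, 4, 21, 22, 28, 29, 33, 40}
A ∩ B includes only elements in both sets.
Check each element of A against B:
3 ✗, 9 ✗, 11 ✗, 25 ✗, 26 ✗, 32 ✗, 37 ✗, 40 ✓
A ∩ B = {40}

{40}


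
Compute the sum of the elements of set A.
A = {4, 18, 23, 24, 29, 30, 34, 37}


Set A = {4, 18, 23, 24, 29, 30, 34, 37}
Sum = 4 + 18 + 23 + 24 + 29 + 30 + 34 + 37 = 199

199


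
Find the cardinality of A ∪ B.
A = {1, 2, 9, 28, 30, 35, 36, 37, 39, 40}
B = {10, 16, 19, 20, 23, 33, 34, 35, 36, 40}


Set A = {1, 2, 9, 28, 30, 35, 36, 37, 39, 40}, |A| = 10
Set B = {10, 16, 19, 20, 23, 33, 34, 35, 36, 40}, |B| = 10
A ∩ B = {35, 36, 40}, |A ∩ B| = 3
|A ∪ B| = |A| + |B| - |A ∩ B| = 10 + 10 - 3 = 17

17


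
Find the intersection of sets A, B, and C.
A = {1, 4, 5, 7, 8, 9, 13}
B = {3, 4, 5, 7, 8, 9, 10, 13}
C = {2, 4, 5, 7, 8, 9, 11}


Set A = {1, 4, 5, 7, 8, 9, 13}
Set B = {3, 4, 5, 7, 8, 9, 10, 13}
Set C = {2, 4, 5, 7, 8, 9, 11}
First, A ∩ B = {4, 5, 7, 8, 9, 13}
Then, (A ∩ B) ∩ C = {4, 5, 7, 8, 9}

{4, 5, 7, 8, 9}


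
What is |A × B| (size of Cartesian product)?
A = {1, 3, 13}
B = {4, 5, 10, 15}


Set A = {1, 3, 13} has 3 elements.
Set B = {4, 5, 10, 15} has 4 elements.
|A × B| = |A| × |B| = 3 × 4 = 12

12


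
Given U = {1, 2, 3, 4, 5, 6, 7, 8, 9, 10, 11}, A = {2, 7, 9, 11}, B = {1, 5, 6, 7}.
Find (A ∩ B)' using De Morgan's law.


U = {1, 2, 3, 4, 5, 6, 7, 8, 9, 10, 11}
A = {2, 7, 9, 11}, B = {1, 5, 6, 7}
A ∩ B = {7}
(A ∩ B)' = U \ (A ∩ B) = {1, 2, 3, 4, 5, 6, 8, 9, 10, 11}
Verification via A' ∪ B': A' = {1, 3, 4, 5, 6, 8, 10}, B' = {2, 3, 4, 8, 9, 10, 11}
A' ∪ B' = {1, 2, 3, 4, 5, 6, 8, 9, 10, 11} ✓

{1, 2, 3, 4, 5, 6, 8, 9, 10, 11}


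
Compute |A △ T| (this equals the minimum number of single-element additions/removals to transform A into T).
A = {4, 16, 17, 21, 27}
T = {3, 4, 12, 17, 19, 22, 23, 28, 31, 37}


Set A = {4, 16, 17, 21, 27}
Set T = {3, 4, 12, 17, 19, 22, 23, 28, 31, 37}
Elements to remove from A (in A, not in T): {16, 21, 27} → 3 removals
Elements to add to A (in T, not in A): {3, 12, 19, 22, 23, 28, 31, 37} → 8 additions
Total edits = 3 + 8 = 11

11


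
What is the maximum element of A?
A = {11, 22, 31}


Set A = {11, 22, 31}
Elements in ascending order: 11, 22, 31
The largest element is 31.

31


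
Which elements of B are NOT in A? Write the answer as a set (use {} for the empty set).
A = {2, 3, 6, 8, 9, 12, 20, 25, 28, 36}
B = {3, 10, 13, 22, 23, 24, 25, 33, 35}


Set A = {2, 3, 6, 8, 9, 12, 20, 25, 28, 36}
Set B = {3, 10, 13, 22, 23, 24, 25, 33, 35}
Check each element of B against A:
3 ∈ A, 10 ∉ A (include), 13 ∉ A (include), 22 ∉ A (include), 23 ∉ A (include), 24 ∉ A (include), 25 ∈ A, 33 ∉ A (include), 35 ∉ A (include)
Elements of B not in A: {10, 13, 22, 23, 24, 33, 35}

{10, 13, 22, 23, 24, 33, 35}
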